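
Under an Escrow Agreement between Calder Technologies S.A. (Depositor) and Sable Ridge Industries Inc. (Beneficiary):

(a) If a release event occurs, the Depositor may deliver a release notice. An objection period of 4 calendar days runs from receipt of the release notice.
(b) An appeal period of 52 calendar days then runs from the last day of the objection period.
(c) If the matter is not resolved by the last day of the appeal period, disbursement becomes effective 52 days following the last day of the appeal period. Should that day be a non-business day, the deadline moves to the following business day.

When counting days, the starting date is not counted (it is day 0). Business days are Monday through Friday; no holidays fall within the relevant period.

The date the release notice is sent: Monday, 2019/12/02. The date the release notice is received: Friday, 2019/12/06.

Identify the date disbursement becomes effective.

Adding 4 calendar days to 2019/12/06 gives 2019/12/10, which is the last day of the objection period.
Adding 52 calendar days to 2019/12/10 gives 2020/01/31, which is the last day of the appeal period.
The date disbursement becomes effective: 2020/01/31 + 52 days = 2020/03/23. 2020/03/23 is a Monday, so no roll-forward applies.

2020/03/23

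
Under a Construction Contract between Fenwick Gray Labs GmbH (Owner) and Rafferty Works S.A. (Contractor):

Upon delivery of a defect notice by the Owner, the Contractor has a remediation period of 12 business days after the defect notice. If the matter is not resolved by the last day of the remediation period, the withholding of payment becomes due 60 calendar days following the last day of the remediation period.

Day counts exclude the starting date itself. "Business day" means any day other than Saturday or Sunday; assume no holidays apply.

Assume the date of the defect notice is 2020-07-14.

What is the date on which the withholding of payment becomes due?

The last day of the remediation period: 12 business days after Tuesday, 2020-07-14, skipping weekends — Jul 15, Jul 16, Jul 17, Jul 20, …, Jul 28, Jul 29, Jul 30 — lands on Thursday, 2020-07-30.
Adding 60 calendar days to 2020-07-30 gives 2020-09-28, which is the date on which the withholding of payment becomes due.

2020-09-28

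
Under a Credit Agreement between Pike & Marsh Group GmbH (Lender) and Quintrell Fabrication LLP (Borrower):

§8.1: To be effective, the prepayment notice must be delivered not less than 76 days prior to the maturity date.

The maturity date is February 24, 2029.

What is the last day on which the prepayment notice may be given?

December 10, 2028

Counting back 76 calendar days from February 24, 2029 gives December 10, 2028.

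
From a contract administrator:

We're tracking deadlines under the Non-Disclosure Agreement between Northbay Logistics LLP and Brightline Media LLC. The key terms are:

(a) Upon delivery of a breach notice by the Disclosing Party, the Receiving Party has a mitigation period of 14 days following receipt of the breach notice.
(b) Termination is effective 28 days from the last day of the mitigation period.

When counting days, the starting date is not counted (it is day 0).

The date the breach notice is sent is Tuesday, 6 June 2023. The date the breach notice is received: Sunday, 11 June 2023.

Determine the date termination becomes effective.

23 July 2023

The last day of the mitigation period: 11 June 2023 + 14 days = 25 June 2023.
The date termination becomes effective: 28 calendar days after 25 June 2023 is 23 July 2023.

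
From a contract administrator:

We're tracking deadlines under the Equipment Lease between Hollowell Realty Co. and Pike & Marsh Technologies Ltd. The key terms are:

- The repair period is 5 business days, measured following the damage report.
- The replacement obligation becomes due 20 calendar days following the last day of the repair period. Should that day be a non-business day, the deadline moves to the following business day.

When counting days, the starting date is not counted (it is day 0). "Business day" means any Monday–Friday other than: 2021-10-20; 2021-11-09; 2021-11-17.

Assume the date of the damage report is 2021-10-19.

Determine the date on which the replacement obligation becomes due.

The last day of the repair period: counting 5 business days from Tuesday, 2021-10-19 (Oct 21, Oct 22, Oct 25, Oct 26, Oct 27, skipping weekends and the listed holiday on Oct 20) reaches Wednesday, 2021-10-27.
Adding 20 calendar days to 2021-10-27 gives 2021-11-16, which is the date on which the replacement obligation becomes due. 2021-11-16 is a Tuesday and is not a listed holiday, so no roll-forward applies.

2021-11-16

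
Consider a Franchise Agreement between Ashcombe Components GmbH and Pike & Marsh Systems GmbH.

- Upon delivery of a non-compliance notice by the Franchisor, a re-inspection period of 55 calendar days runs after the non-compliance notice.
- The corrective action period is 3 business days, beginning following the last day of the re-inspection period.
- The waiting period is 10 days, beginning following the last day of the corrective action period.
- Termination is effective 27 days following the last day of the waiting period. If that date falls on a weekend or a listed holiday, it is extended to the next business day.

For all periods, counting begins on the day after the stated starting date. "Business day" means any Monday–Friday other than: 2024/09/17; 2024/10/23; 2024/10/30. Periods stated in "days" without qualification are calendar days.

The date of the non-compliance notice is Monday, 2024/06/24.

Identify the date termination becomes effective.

2024/09/27

The last day of the re-inspection period: 2024/06/24 + 55 days = 2024/08/18.
From Sunday, 2024/08/18, 3 business days (Aug 19, Aug 20, Aug 21, skipping weekends) brings us to Wednesday, 2024/08/21, which is the last day of the corrective action period.
The last day of the waiting period: 2024/08/21 + 10 days = 2024/08/31.
The date termination becomes effective: 2024/08/31 + 27 days = 2024/09/27. 2024/09/27 is a Friday and is not a listed holiday, so no roll-forward applies.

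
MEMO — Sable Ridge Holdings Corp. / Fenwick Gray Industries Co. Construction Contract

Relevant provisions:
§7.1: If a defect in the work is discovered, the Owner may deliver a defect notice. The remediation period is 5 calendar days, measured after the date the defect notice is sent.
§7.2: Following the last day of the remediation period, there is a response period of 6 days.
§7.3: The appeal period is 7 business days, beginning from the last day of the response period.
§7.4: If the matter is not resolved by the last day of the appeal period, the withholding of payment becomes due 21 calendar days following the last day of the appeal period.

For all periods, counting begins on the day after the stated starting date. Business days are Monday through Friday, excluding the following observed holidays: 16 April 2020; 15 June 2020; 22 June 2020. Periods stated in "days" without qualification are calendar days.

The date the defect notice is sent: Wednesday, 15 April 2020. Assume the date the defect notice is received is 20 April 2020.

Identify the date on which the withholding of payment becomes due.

26 May 2020

Adding 5 calendar days to 15 April 2020 gives 20 April 2020, which is the last day of the remediation period.
The last day of the response period: 6 calendar days after 20 April 2020 is 26 April 2020.
The last day of the appeal period: counting 7 business days from Sunday, 26 April 2020 (Apr 27, Apr 28, Apr 29, Apr 30, May 1, May 4, May 5, skipping weekends) reaches Tuesday, 5 May 2020.
Adding 21 calendar days to 5 May 2020 gives 26 May 2020, which is the date on which the withholding of payment becomes due.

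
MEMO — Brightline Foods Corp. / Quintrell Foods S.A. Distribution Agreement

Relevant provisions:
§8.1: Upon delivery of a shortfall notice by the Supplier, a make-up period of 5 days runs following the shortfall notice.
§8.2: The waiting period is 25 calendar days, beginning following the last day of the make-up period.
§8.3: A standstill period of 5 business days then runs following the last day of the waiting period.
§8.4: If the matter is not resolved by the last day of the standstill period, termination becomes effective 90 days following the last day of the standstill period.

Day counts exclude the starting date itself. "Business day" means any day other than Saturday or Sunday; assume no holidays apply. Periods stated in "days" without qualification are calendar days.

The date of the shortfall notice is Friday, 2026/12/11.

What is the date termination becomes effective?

2027/04/15

The last day of the make-up period: 5 calendar days after 2026/12/11 is 2026/12/16.
The last day of the waiting period: 25 calendar days after 2026/12/16 is 2027/01/10.
The last day of the standstill period: 5 business days after Sunday, 2027/01/10, skipping weekends — Jan 11, Jan 12, Jan 13, Jan 14, Jan 15 — lands on Friday, 2027/01/15.
The date termination becomes effective: 90 calendar days after 2027/01/15 is 2027/04/15.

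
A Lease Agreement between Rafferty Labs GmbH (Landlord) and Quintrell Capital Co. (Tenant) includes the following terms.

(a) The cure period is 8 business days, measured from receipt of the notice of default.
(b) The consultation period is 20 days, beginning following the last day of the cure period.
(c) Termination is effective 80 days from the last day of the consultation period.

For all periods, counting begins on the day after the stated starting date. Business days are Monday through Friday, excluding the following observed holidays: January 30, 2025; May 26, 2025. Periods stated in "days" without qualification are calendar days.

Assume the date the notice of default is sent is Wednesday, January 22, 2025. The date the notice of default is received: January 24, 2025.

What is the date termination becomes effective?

May 17, 2025

The last day of the cure period: counting 8 business days from Friday, January 24, 2025 (Jan 27, Jan 28, Jan 29, Jan 31, Feb 3, Feb 4, Feb 5, Feb 6, skipping weekends and the listed holiday on Jan 30) reaches Thursday, February 6, 2025.
Adding 20 calendar days to February 6, 2025 gives February 26, 2025, which is the last day of the consultation period.
The date termination becomes effective: 80 calendar days after February 26, 2025 is May 17, 2025.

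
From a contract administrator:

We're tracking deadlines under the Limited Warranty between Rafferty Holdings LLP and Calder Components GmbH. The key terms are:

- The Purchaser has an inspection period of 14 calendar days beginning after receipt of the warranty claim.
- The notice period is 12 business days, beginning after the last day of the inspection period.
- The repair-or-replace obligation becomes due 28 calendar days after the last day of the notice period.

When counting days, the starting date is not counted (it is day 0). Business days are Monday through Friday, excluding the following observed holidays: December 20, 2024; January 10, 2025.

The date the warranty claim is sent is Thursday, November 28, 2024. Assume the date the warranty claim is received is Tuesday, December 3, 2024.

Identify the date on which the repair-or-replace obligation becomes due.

The last day of the inspection period: 14 calendar days after December 3, 2024 is December 17, 2024.
From Tuesday, December 17, 2024, 12 business days (Dec 18, Dec 19, Dec 23, Dec 24, …, Jan 1, Jan 2, Jan 3, skipping weekends and the listed holiday on Dec 20) brings us to Friday, January 3, 2025, which is the last day of the notice period.
Adding 28 calendar days to January 3, 2025 gives January 31, 2025, which is the date on which the repair-or-replace obligation becomes due.

January 31, 2025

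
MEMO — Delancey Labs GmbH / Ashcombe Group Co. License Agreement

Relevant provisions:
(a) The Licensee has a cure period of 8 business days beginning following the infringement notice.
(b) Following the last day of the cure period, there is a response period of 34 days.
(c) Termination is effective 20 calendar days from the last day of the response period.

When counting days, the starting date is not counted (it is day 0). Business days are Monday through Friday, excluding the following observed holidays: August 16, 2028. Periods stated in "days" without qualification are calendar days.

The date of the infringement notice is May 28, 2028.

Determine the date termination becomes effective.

The last day of the cure period: counting 8 business days from Sunday, May 28, 2028 (May 29, May 30, May 31, Jun 1, Jun 2, Jun 5, Jun 6, Jun 7, skipping weekends) reaches Wednesday, June 7, 2028.
Adding 34 calendar days to June 7, 2028 gives July 11, 2028, which is the last day of the response period.
Adding 20 calendar days to July 11, 2028 gives July 31, 2028, which is the date termination becomes effective.

July 31, 2028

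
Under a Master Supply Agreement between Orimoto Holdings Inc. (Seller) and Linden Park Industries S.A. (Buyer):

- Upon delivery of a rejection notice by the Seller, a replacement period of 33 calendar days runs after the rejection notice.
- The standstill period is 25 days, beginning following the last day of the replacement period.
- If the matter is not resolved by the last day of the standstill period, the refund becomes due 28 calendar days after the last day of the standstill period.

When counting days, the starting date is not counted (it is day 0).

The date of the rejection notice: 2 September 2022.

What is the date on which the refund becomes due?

27 November 2022

Adding 33 calendar days to 2 September 2022 gives 5 October 2022, which is the last day of the replacement period.
Adding 25 calendar days to 5 October 2022 gives 30 October 2022, which is the last day of the standstill period.
The date on which the refund becomes due: 28 calendar days after 30 October 2022 is 27 November 2022.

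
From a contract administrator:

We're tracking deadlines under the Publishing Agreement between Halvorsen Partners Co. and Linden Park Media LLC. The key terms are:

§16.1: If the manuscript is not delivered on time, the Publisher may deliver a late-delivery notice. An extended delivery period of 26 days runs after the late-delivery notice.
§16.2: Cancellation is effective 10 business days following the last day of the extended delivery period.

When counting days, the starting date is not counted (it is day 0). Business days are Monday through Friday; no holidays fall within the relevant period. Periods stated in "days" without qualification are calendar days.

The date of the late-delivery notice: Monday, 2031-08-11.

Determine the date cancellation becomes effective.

The last day of the extended delivery period: 2031-08-11 + 26 days = 2031-09-06.
From Saturday, 2031-09-06, 10 business days (Sep 8, Sep 9, Sep 10, Sep 11, Sep 12, Sep 15, Sep 16, Sep 17, Sep 18, Sep 19, skipping weekends) brings us to Friday, 2031-09-19, which is the date cancellation becomes effective.

2031-09-19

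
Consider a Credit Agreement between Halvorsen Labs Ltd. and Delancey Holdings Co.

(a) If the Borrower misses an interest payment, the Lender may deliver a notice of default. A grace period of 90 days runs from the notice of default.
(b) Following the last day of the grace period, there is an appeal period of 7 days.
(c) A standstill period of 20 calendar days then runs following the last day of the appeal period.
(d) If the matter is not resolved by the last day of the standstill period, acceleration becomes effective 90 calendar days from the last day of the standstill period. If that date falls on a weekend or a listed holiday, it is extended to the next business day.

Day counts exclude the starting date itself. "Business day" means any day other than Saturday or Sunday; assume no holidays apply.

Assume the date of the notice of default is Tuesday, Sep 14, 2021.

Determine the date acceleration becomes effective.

Apr 11, 2022

Adding 90 calendar days to Sep 14, 2021 gives Dec 13, 2021, which is the last day of the grace period.
The last day of the appeal period: 7 calendar days after Dec 13, 2021 is Dec 20, 2021.
The last day of the standstill period: 20 calendar days after Dec 20, 2021 is Jan 9, 2022.
The date acceleration becomes effective: Jan 9, 2022 + 90 days = Apr 9, 2022. That falls on a Saturday, so it rolls to the next business day, Monday, Apr 11, 2022.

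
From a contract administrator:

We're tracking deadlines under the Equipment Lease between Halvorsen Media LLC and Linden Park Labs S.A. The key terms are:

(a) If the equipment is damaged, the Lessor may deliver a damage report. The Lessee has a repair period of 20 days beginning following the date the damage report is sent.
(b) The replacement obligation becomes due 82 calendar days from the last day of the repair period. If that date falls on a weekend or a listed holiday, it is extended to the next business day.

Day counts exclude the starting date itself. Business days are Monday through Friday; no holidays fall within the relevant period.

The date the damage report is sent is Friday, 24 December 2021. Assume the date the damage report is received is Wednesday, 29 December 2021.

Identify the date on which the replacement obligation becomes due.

Adding 20 calendar days to 24 December 2021 gives 13 January 2022, which is the last day of the repair period.
The date on which the replacement obligation becomes due: 82 calendar days after 13 January 2022 is 5 April 2022. 5 April 2022 is a Tuesday, so no roll-forward applies.

5 April 2022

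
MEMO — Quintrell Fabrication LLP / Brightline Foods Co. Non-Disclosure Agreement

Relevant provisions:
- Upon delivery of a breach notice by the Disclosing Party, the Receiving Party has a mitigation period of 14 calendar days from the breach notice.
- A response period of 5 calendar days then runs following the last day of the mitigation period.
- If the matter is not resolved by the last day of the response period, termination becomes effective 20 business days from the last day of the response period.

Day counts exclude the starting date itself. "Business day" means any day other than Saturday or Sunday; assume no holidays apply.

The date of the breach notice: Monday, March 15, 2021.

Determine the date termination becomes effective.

The last day of the mitigation period: March 15, 2021 + 14 days = March 29, 2021.
The last day of the response period: March 29, 2021 + 5 days = April 3, 2021.
The date termination becomes effective: counting 20 business days from Saturday, April 3, 2021 (Apr 5, Apr 6, Apr 7, Apr 8, …, Apr 28, Apr 29, Apr 30, skipping weekends) reaches Friday, April 30, 2021.

April 30, 2021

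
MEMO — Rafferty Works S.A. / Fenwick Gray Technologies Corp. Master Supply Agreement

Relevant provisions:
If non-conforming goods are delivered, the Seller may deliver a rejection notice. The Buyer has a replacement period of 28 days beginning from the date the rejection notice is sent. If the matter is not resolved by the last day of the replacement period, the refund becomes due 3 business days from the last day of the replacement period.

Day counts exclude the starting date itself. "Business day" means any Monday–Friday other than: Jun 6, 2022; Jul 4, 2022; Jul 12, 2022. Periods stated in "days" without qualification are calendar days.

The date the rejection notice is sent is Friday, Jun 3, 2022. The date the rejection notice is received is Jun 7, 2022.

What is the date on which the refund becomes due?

Jul 7, 2022

Adding 28 calendar days to Jun 3, 2022 gives Jul 1, 2022, which is the last day of the replacement period.
The date on which the refund becomes due: 3 business days after Friday, Jul 1, 2022, skipping weekends and the listed holiday on Jul 4 — Jul 5, Jul 6, Jul 7 — lands on Thursday, Jul 7, 2022.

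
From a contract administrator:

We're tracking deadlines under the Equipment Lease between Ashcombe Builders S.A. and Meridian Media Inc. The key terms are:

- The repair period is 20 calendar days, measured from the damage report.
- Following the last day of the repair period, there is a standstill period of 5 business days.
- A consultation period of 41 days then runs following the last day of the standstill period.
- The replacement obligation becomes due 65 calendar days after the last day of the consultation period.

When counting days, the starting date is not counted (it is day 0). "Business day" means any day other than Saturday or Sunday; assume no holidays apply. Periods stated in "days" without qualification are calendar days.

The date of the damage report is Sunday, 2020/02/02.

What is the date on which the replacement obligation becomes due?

2020/06/13

The last day of the repair period: 2020/02/02 + 20 days = 2020/02/22.
From Saturday, 2020/02/22, 5 business days (Feb 24, Feb 25, Feb 26, Feb 27, Feb 28, skipping weekends) brings us to Friday, 2020/02/28, which is the last day of the standstill period.
The last day of the consultation period: 2020/02/28 + 41 days = 2020/04/09.
Adding 65 calendar days to 2020/04/09 gives 2020/06/13, which is the date on which the replacement obligation becomes due.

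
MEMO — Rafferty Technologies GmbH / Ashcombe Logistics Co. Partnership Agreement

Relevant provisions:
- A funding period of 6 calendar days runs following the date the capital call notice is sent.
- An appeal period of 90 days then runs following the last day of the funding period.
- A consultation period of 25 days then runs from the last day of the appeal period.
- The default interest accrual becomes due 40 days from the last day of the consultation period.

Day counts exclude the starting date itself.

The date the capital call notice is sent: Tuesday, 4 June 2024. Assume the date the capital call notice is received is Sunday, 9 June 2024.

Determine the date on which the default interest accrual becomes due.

12 November 2024

The last day of the funding period: 6 calendar days after 4 June 2024 is 10 June 2024.
The last day of the appeal period: 90 calendar days after 10 June 2024 is 8 September 2024.
The last day of the consultation period: 25 calendar days after 8 September 2024 is 3 October 2024.
The date on which the default interest accrual becomes due: 40 calendar days after 3 October 2024 is 12 November 2024.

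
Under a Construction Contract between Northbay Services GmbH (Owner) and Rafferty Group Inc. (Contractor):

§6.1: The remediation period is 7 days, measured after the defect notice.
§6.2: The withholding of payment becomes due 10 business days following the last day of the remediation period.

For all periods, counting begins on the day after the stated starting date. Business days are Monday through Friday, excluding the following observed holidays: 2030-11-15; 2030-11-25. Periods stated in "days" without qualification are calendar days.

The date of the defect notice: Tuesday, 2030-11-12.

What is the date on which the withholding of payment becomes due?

The last day of the remediation period: 7 calendar days after 2030-11-12 is 2030-11-19.
The date on which the withholding of payment becomes due: 10 business days after Tuesday, 2030-11-19, skipping weekends and the listed holiday on Nov 25 — Nov 20, Nov 21, Nov 22, Nov 26, Nov 27, Nov 28, Nov 29, Dec 2, Dec 3, Dec 4 — lands on Wednesday, 2030-12-04.

2030-12-04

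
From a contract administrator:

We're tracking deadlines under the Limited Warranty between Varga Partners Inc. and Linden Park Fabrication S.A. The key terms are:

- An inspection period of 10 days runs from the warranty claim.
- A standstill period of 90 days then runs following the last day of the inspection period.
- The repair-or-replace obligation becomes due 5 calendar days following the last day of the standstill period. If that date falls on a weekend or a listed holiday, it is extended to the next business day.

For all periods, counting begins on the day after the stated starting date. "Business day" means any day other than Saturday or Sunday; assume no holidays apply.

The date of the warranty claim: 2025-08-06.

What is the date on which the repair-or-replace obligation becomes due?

2025-11-19

The last day of the inspection period: 10 calendar days after 2025-08-06 is 2025-08-16.
Adding 90 calendar days to 2025-08-16 gives 2025-11-14, which is the last day of the standstill period.
The date on which the repair-or-replace obligation becomes due: 5 calendar days after 2025-11-14 is 2025-11-19. 2025-11-19 is a Wednesday, so no roll-forward applies.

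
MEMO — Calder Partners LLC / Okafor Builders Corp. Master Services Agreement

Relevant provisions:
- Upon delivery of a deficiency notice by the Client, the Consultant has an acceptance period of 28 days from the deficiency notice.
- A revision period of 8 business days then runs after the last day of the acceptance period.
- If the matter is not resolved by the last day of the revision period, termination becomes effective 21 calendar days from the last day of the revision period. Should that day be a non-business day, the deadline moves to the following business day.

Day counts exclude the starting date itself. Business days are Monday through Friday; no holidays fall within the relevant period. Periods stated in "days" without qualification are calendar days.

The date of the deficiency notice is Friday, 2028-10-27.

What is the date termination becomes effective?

The last day of the acceptance period: 28 calendar days after 2028-10-27 is 2028-11-24.
From Friday, 2028-11-24, 8 business days (Nov 27, Nov 28, Nov 29, Nov 30, Dec 1, Dec 4, Dec 5, Dec 6, skipping weekends) brings us to Wednesday, 2028-12-06, which is the last day of the revision period.
The date termination becomes effective: 2028-12-06 + 21 days = 2028-12-27. 2028-12-27 is a Wednesday, so no roll-forward applies.

2028-12-27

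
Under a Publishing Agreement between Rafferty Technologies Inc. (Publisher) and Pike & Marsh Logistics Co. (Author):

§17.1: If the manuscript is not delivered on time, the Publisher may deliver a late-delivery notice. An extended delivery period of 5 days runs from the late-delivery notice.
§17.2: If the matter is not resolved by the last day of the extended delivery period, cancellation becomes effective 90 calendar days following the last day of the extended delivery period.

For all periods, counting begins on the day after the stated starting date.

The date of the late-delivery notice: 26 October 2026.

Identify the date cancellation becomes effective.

29 January 2027

Adding 5 calendar days to 26 October 2026 gives 31 October 2026, which is the last day of the extended delivery period.
The date cancellation becomes effective: 31 October 2026 + 90 days = 29 January 2027.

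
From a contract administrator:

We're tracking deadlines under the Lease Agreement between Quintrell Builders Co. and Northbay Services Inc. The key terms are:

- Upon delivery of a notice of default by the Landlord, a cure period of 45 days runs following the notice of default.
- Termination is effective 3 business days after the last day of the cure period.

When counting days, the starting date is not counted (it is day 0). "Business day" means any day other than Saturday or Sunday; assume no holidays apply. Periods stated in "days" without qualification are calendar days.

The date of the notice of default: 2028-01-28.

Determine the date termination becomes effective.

2028-03-16

The last day of the cure period: 2028-01-28 + 45 days = 2028-03-13.
From Monday, 2028-03-13, 3 business days (Mar 14, Mar 15, Mar 16, skipping weekends) brings us to Thursday, 2028-03-16, which is the date termination becomes effective.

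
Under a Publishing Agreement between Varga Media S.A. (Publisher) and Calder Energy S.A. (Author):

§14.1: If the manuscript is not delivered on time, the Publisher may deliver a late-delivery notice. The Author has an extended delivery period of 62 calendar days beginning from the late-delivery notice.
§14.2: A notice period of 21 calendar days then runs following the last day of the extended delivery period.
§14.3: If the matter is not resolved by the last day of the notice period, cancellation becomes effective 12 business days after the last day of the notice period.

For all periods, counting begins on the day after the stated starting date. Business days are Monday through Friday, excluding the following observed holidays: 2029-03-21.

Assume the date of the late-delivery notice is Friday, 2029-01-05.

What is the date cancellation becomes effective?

The last day of the extended delivery period: 62 calendar days after 2029-01-05 is 2029-03-08.
Adding 21 calendar days to 2029-03-08 gives 2029-03-29, which is the last day of the notice period.
From Thursday, 2029-03-29, 12 business days (Mar 30, Apr 2, Apr 3, Apr 4, …, Apr 12, Apr 13, Apr 16, skipping weekends) brings us to Monday, 2029-04-16, which is the date cancellation becomes effective.

2029-04-16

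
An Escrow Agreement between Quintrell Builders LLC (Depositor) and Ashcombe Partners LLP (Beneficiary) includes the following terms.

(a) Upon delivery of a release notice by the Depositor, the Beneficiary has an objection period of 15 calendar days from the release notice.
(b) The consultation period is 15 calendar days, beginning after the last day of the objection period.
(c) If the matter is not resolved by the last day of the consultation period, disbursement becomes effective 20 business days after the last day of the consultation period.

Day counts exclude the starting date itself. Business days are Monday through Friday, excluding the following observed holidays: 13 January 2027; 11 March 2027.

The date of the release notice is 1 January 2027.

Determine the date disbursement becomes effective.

The last day of the objection period: 15 calendar days after 1 January 2027 is 16 January 2027.
The last day of the consultation period: 15 calendar days after 16 January 2027 is 31 January 2027.
The date disbursement becomes effective: counting 20 business days from Sunday, 31 January 2027 (Feb 1, Feb 2, Feb 3, Feb 4, …, Feb 24, Feb 25, Feb 26, skipping weekends) reaches Friday, 26 February 2027.

26 February 2027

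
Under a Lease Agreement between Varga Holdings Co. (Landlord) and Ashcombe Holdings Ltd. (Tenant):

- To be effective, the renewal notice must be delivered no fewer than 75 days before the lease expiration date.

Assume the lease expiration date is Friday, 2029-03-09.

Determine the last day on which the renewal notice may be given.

Counting back 75 calendar days from 2029-03-09 gives 2028-12-24.

2028-12-24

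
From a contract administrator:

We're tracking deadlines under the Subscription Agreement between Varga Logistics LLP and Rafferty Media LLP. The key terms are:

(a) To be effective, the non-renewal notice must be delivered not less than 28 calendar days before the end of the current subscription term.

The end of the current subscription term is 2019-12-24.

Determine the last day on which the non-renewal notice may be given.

2019-12-24 minus 28 days is 2019-11-26.

2019-11-26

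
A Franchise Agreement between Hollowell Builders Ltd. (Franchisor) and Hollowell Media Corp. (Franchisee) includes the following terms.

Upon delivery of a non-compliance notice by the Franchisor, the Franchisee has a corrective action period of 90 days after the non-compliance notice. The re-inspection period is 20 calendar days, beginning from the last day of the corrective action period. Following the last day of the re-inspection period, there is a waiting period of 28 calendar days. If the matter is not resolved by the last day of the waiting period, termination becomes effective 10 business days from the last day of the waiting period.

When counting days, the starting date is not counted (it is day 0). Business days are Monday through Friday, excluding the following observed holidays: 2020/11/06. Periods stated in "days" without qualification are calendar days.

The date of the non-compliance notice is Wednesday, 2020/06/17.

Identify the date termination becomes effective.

The last day of the corrective action period: 90 calendar days after 2020/06/17 is 2020/09/15.
Adding 20 calendar days to 2020/09/15 gives 2020/10/05, which is the last day of the re-inspection period.
Adding 28 calendar days to 2020/10/05 gives 2020/11/02, which is the last day of the waiting period.
The date termination becomes effective: counting 10 business days from Monday, 2020/11/02 (Nov 3, Nov 4, Nov 5, Nov 9, Nov 10, Nov 11, Nov 12, Nov 13, Nov 16, Nov 17, skipping weekends and the listed holiday on Nov 6) reaches Tuesday, 2020/11/17.

2020/11/17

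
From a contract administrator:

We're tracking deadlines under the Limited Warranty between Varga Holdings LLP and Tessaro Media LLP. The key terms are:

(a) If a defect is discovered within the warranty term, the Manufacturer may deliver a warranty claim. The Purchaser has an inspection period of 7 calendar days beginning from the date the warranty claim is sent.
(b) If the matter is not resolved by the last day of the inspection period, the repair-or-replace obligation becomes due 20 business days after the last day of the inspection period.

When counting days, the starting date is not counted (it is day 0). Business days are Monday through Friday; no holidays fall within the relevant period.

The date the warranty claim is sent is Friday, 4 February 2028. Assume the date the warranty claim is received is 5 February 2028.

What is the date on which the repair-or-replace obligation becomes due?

10 March 2028

The last day of the inspection period: 7 calendar days after 4 February 2028 is 11 February 2028.
The date on which the repair-or-replace obligation becomes due: 20 business days after Friday, 11 February 2028, skipping weekends — Feb 14, Feb 15, Feb 16, Feb 17, …, Mar 8, Mar 9, Mar 10 — lands on Friday, 10 March 2028.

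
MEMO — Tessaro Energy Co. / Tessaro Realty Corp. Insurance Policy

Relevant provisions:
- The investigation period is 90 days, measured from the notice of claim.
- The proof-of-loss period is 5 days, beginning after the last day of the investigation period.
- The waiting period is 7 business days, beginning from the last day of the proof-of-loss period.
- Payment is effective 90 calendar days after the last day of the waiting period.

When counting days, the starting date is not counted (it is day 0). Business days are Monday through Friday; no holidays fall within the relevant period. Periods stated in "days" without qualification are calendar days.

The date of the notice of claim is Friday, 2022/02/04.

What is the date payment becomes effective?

2022/08/17

The last day of the investigation period: 2022/02/04 + 90 days = 2022/05/05.
The last day of the proof-of-loss period: 2022/05/05 + 5 days = 2022/05/10.
The last day of the waiting period: 7 business days after Tuesday, 2022/05/10, skipping weekends — May 11, May 12, May 13, May 16, May 17, May 18, May 19 — lands on Thursday, 2022/05/19.
Adding 90 calendar days to 2022/05/19 gives 2022/08/17, which is the date payment becomes effective.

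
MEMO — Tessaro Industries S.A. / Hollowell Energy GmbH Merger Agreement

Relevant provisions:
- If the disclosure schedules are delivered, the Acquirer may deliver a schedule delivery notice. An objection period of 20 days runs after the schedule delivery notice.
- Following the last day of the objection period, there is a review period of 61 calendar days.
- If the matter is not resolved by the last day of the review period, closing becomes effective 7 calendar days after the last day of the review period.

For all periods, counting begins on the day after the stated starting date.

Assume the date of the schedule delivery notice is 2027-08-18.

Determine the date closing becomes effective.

2027-11-14

The last day of the objection period: 20 calendar days after 2027-08-18 is 2027-09-07.
Adding 61 calendar days to 2027-09-07 gives 2027-11-07, which is the last day of the review period.
The date closing becomes effective: 2027-11-07 + 7 days = 2027-11-14.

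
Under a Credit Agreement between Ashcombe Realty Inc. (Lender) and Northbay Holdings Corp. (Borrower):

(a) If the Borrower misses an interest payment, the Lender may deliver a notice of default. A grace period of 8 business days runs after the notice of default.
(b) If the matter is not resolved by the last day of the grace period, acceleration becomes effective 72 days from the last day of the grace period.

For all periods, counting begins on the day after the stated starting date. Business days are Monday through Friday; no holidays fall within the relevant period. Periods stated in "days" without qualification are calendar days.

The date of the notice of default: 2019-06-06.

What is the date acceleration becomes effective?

2019-08-29

From Thursday, 2019-06-06, 8 business days (Jun 7, Jun 10, Jun 11, Jun 12, Jun 13, Jun 14, Jun 17, Jun 18, skipping weekends) brings us to Tuesday, 2019-06-18, which is the last day of the grace period.
The date acceleration becomes effective: 2019-06-18 + 72 days = 2019-08-29.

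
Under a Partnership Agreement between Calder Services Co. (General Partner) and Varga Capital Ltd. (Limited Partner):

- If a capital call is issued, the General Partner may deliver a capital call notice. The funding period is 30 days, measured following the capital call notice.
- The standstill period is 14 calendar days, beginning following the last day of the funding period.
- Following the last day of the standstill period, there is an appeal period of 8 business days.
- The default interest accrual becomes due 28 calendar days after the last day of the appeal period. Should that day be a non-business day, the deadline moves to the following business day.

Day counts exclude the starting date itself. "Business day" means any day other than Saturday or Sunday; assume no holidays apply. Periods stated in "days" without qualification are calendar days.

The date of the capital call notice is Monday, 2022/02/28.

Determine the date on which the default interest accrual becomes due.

The last day of the funding period: 2022/02/28 + 30 days = 2022/03/30.
The last day of the standstill period: 2022/03/30 + 14 days = 2022/04/13.
From Wednesday, 2022/04/13, 8 business days (Apr 14, Apr 15, Apr 18, Apr 19, Apr 20, Apr 21, Apr 22, Apr 25, skipping weekends) brings us to Monday, 2022/04/25, which is the last day of the appeal period.
The date on which the default interest accrual becomes due: 28 calendar days after 2022/04/25 is 2022/05/23. 2022/05/23 is a Monday, so no roll-forward applies.

2022/05/23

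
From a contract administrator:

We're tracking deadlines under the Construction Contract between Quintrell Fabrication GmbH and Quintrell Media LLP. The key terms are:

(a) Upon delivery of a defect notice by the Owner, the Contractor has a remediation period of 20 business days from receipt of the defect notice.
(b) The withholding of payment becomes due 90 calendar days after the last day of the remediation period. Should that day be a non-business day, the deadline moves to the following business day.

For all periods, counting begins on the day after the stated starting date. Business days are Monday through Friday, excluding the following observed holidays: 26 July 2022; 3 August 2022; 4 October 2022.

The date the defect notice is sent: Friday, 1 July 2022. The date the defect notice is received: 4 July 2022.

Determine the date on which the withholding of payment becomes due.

The last day of the remediation period: counting 20 business days from Monday, 4 July 2022 (Jul 5, Jul 6, Jul 7, Jul 8, …, Jul 29, Aug 1, Aug 2, skipping weekends and the listed holiday on Jul 26) reaches Tuesday, 2 August 2022.
The date on which the withholding of payment becomes due: 90 calendar days after 2 August 2022 is 31 October 2022. 31 October 2022 is a Monday and is not a listed holiday, so no roll-forward applies.

31 October 2022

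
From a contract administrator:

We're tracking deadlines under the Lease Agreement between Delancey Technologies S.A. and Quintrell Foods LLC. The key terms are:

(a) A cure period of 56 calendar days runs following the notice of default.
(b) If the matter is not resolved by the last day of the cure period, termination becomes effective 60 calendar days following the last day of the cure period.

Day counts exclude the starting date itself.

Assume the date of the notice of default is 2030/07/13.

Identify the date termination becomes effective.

2030/11/06

Adding 56 calendar days to 2030/07/13 gives 2030/09/07, which is the last day of the cure period.
The date termination becomes effective: 2030/09/07 + 60 days = 2030/11/06.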